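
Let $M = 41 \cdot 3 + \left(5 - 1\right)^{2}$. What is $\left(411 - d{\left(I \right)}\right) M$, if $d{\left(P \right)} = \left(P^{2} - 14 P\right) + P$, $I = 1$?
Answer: $58797$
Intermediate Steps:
$d{\left(P \right)} = P^{2} - 13 P$
$M = 139$ ($M = 123 + 4^{2} = 123 + 16 = 139$)
$\left(411 - d{\left(I \right)}\right) M = \left(411 - 1 \left(-13 + 1\right)\right) 139 = \left(411 - 1 \left(-12\right)\right) 139 = \left(411 - -12\right) 139 = \left(411 + 12\right) 139 = 423 \cdot 139 = 58797$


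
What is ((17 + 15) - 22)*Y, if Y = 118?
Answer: 1180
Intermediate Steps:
((17 + 15) - 22)*Y = ((17 + 15) - 22)*118 = (32 - 22)*118 = 10*118 = 1180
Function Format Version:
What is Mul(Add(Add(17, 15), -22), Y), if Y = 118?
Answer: 1180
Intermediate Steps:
Mul(Add(Add(17, 15), -22), Y) = Mul(Add(Add(17, 15), -22), 118) = Mul(Add(32, -22), 118) = Mul(10, 118) = 1180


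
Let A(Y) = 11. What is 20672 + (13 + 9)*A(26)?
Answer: 20914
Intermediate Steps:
20672 + (13 + 9)*A(26) = 20672 + (13 + 9)*11 = 20672 + 22*11 = 20672 + 242 = 20914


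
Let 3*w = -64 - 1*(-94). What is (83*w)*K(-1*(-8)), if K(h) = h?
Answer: 6640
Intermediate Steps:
w = 10 (w = (-64 - 1*(-94))/3 = (-64 + 94)/3 = (⅓)*30 = 10)
(83*w)*K(-1*(-8)) = (83*10)*(-1*(-8)) = 830*8 = 6640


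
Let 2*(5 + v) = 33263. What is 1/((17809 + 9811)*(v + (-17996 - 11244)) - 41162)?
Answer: -1/348426032 ≈ -2.8700e-9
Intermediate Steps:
v = 33253/2 (v = -5 + (½)*33263 = -5 + 33263/2 = 33253/2 ≈ 16627.)
1/((17809 + 9811)*(v + (-17996 - 11244)) - 41162) = 1/((17809 + 9811)*(33253/2 + (-17996 - 11244)) - 41162) = 1/(27620*(33253/2 - 29240) - 41162) = 1/(27620*(-25227/2) - 41162) = 1/(-348384870 - 41162) = 1/(-348426032) = -1/348426032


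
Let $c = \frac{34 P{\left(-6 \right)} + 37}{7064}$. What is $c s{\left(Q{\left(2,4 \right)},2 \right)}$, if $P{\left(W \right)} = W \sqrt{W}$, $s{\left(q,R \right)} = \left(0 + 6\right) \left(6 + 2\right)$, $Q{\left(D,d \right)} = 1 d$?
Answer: $\frac{222}{883} - \frac{1224 i \sqrt{6}}{883} \approx 0.25142 - 3.3954 i$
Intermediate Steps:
$Q{\left(D,d \right)} = d$
$s{\left(q,R \right)} = 48$ ($s{\left(q,R \right)} = 6 \cdot 8 = 48$)
$P{\left(W \right)} = W^{\frac{3}{2}}$
$c = \frac{37}{7064} - \frac{51 i \sqrt{6}}{1766}$ ($c = \frac{34 \left(-6\right)^{\frac{3}{2}} + 37}{7064} = \left(34 \left(- 6 i \sqrt{6}\right) + 37\right) \frac{1}{7064} = \left(- 204 i \sqrt{6} + 37\right) \frac{1}{7064} = \left(37 - 204 i \sqrt{6}\right) \frac{1}{7064} = \frac{37}{7064} - \frac{51 i \sqrt{6}}{1766} \approx 0.0052378 - 0.070738 i$)
$c s{\left(Q{\left(2,4 \right)},2 \right)} = \left(\frac{37}{7064} - \frac{51 i \sqrt{6}}{1766}\right) 48 = \frac{222}{883} - \frac{1224 i \sqrt{6}}{883}$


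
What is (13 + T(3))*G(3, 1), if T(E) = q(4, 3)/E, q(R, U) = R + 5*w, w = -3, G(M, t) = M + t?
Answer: 112/3 ≈ 37.333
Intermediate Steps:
q(R, U) = -15 + R (q(R, U) = R + 5*(-3) = R - 15 = -15 + R)
T(E) = -11/E (T(E) = (-15 + 4)/E = -11/E)
(13 + T(3))*G(3, 1) = (13 - 11/3)*(3 + 1) = (13 - 11*⅓)*4 = (13 - 11/3)*4 = (28/3)*4 = 112/3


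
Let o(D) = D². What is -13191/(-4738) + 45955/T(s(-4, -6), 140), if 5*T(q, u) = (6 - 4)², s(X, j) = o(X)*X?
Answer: 544363357/9476 ≈ 57447.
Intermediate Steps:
s(X, j) = X³ (s(X, j) = X²*X = X³)
T(q, u) = ⅘ (T(q, u) = (6 - 4)²/5 = (⅕)*2² = (⅕)*4 = ⅘)
-13191/(-4738) + 45955/T(s(-4, -6), 140) = -13191/(-4738) + 45955/(⅘) = -13191*(-1/4738) + 45955*(5/4) = 13191/4738 + 229775/4 = 544363357/9476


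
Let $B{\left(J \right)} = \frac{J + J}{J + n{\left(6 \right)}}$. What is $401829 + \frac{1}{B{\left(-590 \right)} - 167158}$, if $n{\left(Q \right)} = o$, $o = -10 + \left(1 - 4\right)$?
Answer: $\frac{40502391826323}{100795094} \approx 4.0183 \cdot 10^{5}$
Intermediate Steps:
$o = -13$ ($o = -10 - 3 = -13$)
$n{\left(Q \right)} = -13$
$B{\left(J \right)} = \frac{2 J}{-13 + J}$ ($B{\left(J \right)} = \frac{J + J}{J - 13} = \frac{2 J}{-13 + J}$)
$401829 + \frac{1}{B{\left(-590 \right)} - 167158} = 401829 + \frac{1}{2 \left(-590\right) \frac{1}{-13 - 590} - 167158} = 401829 + \frac{1}{2 \left(-590\right) \frac{1}{-603} - 167158} = 401829 + \frac{1}{2 \left(-590\right) \left(- \frac{1}{603}\right) - 167158} = 401829 + \frac{1}{\frac{1180}{603} - 167158} = 401829 + \frac{1}{- \frac{100795094}{603}} = 401829 - \frac{603}{100795094} = \frac{40502391826323}{100795094}$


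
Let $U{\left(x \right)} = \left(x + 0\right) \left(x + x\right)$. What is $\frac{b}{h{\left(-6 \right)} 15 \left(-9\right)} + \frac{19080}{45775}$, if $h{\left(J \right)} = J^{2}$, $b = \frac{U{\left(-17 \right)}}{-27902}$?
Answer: $\frac{51746908711}{124145205660} \approx 0.41683$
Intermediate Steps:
$U{\left(x \right)} = 2 x^{2}$ ($U{\left(x \right)} = x 2 x = 2 x^{2}$)
$b = - \frac{289}{13951}$ ($b = \frac{2 \left(-17\right)^{2}}{-27902} = 2 \cdot 289 \left(- \frac{1}{27902}\right) = 578 \left(- \frac{1}{27902}\right) = - \frac{289}{13951} \approx -0.020715$)
$\frac{b}{h{\left(-6 \right)} 15 \left(-9\right)} + \frac{19080}{45775} = - \frac{289}{13951 \left(-6\right)^{2} \cdot 15 \left(-9\right)} + \frac{19080}{45775} = - \frac{289}{13951 \cdot 36 \cdot 15 \left(-9\right)} + 19080 \cdot \frac{1}{45775} = - \frac{289}{13951 \cdot 540 \left(-9\right)} + \frac{3816}{9155} = - \frac{289}{13951 \left(-4860\right)} + \frac{3816}{9155} = \left(- \frac{289}{13951}\right) \left(- \frac{1}{4860}\right) + \frac{3816}{9155} = \frac{289}{67801860} + \frac{3816}{9155} = \frac{51746908711}{124145205660}$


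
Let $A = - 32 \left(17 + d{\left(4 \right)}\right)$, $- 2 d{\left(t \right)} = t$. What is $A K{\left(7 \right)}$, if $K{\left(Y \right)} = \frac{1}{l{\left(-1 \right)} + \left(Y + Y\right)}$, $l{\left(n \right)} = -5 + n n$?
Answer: $-48$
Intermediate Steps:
$d{\left(t \right)} = - \frac{t}{2}$
$l{\left(n \right)} = -5 + n^{2}$
$A = -480$ ($A = - 32 \left(17 - 2\right) = \left(-32\right) 15 = -480$)
$K{\left(Y \right)} = \frac{1}{-4 + 2 Y}$ ($K{\left(Y \right)} = \frac{1}{\left(-5 + \left(-1\right)^{2}\right) + \left(Y + Y\right)} = \frac{1}{\left(-5 + 1\right) + 2 Y} = \frac{1}{-4 + 2 Y}$)
$A K{\left(7 \right)} = - 480 \frac{1}{2 \left(-2 + 7\right)} = - 480 \frac{1}{2 \cdot 5} = - 480 \cdot \frac{1}{2} \cdot \frac{1}{5} = \left(-480\right) \frac{1}{10} = -48$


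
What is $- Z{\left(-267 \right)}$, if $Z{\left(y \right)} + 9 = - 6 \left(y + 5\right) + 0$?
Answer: $-1563$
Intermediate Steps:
$Z{\left(y \right)} = -39 - 6 y$ ($Z{\left(y \right)} = -9 + \left(- 6 \left(y + 5\right) + 0\right) = -9 + \left(- 6 \left(5 + y\right) + 0\right) = -9 + \left(\left(-30 - 6 y\right) + 0\right) = -9 - \left(30 + 6 y\right) = -39 - 6 y$)
$- Z{\left(-267 \right)} = - (-39 - -1602) = - (-39 + 1602) = \left(-1\right) 1563 = -1563$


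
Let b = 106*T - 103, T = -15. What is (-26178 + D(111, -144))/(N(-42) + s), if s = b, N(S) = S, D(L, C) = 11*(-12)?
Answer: 5262/347 ≈ 15.164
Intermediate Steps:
D(L, C) = -132
b = -1693 (b = 106*(-15) - 103 = -1590 - 103 = -1693)
s = -1693
(-26178 + D(111, -144))/(N(-42) + s) = (-26178 - 132)/(-42 - 1693) = -26310/(-1735) = -26310*(-1/1735) = 5262/347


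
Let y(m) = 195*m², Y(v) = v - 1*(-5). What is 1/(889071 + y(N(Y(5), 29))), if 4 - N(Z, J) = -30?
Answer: 1/1114491 ≈ 8.9727e-7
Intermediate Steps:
Y(v) = 5 + v (Y(v) = v + 5 = 5 + v)
N(Z, J) = 34 (N(Z, J) = 4 - 1*(-30) = 4 + 30 = 34)
1/(889071 + y(N(Y(5), 29))) = 1/(889071 + 195*34²) = 1/(889071 + 195*1156) = 1/(889071 + 225420) = 1/1114491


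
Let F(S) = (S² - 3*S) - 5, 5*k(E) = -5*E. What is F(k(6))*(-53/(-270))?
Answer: 2597/270 ≈ 9.6185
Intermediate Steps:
k(E) = -E (k(E) = (-5*E)/5 = -E)
F(S) = -5 + S² - 3*S
F(k(6))*(-53/(-270)) = (-5 + (-1*6)² - (-3)*6)*(-53/(-270)) = (-5 + (-6)² - 3*(-6))*(-53*(-1/270)) = (-5 + 36 + 18)*(53/270) = 49*(53/270) = 2597/270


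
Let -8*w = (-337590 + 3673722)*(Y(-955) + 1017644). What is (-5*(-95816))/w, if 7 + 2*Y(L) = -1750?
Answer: -1916320/1696031960523 ≈ -1.1299e-6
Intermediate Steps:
Y(L) = -1757/2 (Y(L) = -7/2 + (½)*(-1750) = -7/2 - 875 = -1757/2)
w = -1696031960523/4 (w = -(-337590 + 3673722)*(-1757/2 + 1017644)/8 = -834033*2033531/(2*2) = -⅛*3392063921046 = -1696031960523/4 ≈ -4.2401e+11)
(-5*(-95816))/w = (-5*(-95816))/(-1696031960523/4) = 479080*(-4/1696031960523) = -1916320/1696031960523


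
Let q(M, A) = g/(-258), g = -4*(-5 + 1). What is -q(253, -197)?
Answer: 8/129 ≈ 0.062016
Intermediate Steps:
g = 16 (g = -4*(-4) = 16)
q(M, A) = -8/129 (q(M, A) = 16/(-258) = 16*(-1/258) = -8/129)
-q(253, -197) = -1*(-8/129) = 8/129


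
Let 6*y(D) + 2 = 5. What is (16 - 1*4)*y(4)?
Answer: 6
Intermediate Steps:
y(D) = 1/2 (y(D) = -1/3 + (1/6)*5 = -1/3 + 5/6 = 1/2)
(16 - 1*4)*y(4) = (16 - 1*4)*(1/2) = (16 - 4)*(1/2) = 12*(1/2) = 6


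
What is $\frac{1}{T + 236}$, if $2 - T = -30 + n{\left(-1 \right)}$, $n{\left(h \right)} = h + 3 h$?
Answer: $\frac{1}{272} \approx 0.0036765$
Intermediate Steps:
$n{\left(h \right)} = 4 h$
$T = 36$ ($T = 2 - \left(-30 + 4 \left(-1\right)\right) = 2 - \left(-30 - 4\right) = 2 - -34 = 2 + 34 = 36$)
$\frac{1}{T + 236} = \frac{1}{36 + 236} = \frac{1}{272}$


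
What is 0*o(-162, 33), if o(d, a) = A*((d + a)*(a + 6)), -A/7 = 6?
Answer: 0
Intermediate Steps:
A = -42 (A = -7*6 = -42)
o(d, a) = -42*(6 + a)*(a + d) (o(d, a) = -42*(d + a)*(a + 6) = -42*(a + d)*(6 + a) = -42*(6 + a)*(a + d))
0*o(-162, 33) = 0*(-252*33 - 252*(-162) - 42*33**2 - 42*33*(-162)) = 0*(-8316 + 40824 - 42*1089 + 224532) = 0*(-8316 + 40824 - 45738 + 224532) = 0*211302 = 0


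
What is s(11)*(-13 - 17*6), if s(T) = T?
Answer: -1265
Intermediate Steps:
s(11)*(-13 - 17*6) = 11*(-13 - 17*6) = 11*(-13 - 102) = 11*(-115) = -1265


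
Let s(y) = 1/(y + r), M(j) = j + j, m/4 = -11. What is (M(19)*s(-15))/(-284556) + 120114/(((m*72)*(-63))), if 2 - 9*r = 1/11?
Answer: 4826296313/8019357192 ≈ 0.60183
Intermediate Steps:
m = -44 (m = 4*(-11) = -44)
M(j) = 2*j
r = 7/33 (r = 2/9 - ⅑/11 = 2/9 - ⅑*1/11 = 2/9 - 1/99 = 7/33 ≈ 0.21212)
s(y) = 1/(7/33 + y) (s(y) = 1/(y + 7/33) = 1/(7/33 + y))
(M(19)*s(-15))/(-284556) + 120114/(((m*72)*(-63))) = ((2*19)*(33/(7 + 33*(-15))))/(-284556) + 120114/((-44*72*(-63))) = (38*(33/(7 - 495)))*(-1/284556) + 120114/((-3168*(-63))) = (38*(33/(-488)))*(-1/284556) + 120114/199584 = (38*(33*(-1/488)))*(-1/284556) + 120114*(1/199584) = (38*(-33/488))*(-1/284556) + 6673/11088 = -627/244*(-1/284556) + 6673/11088 = 209/23143888 + 6673/11088 = 4826296313/8019357192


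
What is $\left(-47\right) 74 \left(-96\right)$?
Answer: $333888$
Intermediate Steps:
$\left(-47\right) 74 \left(-96\right) = \left(-3478\right) \left(-96\right) = 333888$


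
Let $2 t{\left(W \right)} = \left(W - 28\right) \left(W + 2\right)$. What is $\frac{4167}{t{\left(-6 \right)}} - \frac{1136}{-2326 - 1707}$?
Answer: $\frac{16882759}{274244} \approx 61.561$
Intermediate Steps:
$t{\left(W \right)} = \frac{\left(-28 + W\right) \left(2 + W\right)}{2}$ ($t{\left(W \right)} = \frac{\left(W - 28\right) \left(W + 2\right)}{2} = \frac{\left(-28 + W\right) \left(2 + W\right)}{2}$)
$\frac{4167}{t{\left(-6 \right)}} - \frac{1136}{-2326 - 1707} = \frac{4167}{-28 + \frac{\left(-6\right)^{2}}{2} - -78} - \frac{1136}{-2326 - 1707} = \frac{4167}{-28 + \frac{1}{2} \cdot 36 + 78} - \frac{1136}{-2326 - 1707} = \frac{4167}{-28 + 18 + 78} - \frac{1136}{-4033} = \frac{4167}{68} - - \frac{1136}{4033} = 4167 \cdot \frac{1}{68} + \frac{1136}{4033} = \frac{4167}{68} + \frac{1136}{4033} = \frac{16882759}{274244}$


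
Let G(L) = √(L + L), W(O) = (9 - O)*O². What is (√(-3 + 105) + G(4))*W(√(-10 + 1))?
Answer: 27*(-3 + I)*(√102 + 2*√2) ≈ -1047.2 + 349.05*I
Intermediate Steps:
W(O) = O²*(9 - O)
G(L) = √2*√L (G(L) = √(2*L) = √2*√L)
(√(-3 + 105) + G(4))*W(√(-10 + 1)) = (√(-3 + 105) + √2*√4)*((√(-10 + 1))²*(9 - √(-10 + 1))) = (√102 + √2*2)*((√(-9))²*(9 - √(-9))) = (√102 + 2*√2)*((3*I)²*(9 - 3*I)) = (√102 + 2*√2)*(-9*(9 - 3*I)) = (√102 + 2*√2)*(-81 + 27*I) = (-81 + 27*I)*(√102 + 2*√2)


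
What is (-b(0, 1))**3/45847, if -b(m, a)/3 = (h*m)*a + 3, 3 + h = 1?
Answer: 729/45847 ≈ 0.015901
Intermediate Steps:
h = -2 (h = -3 + 1 = -2)
b(m, a) = -9 + 6*a*m (b(m, a) = -3*((-2*m)*a + 3) = -3*(-2*a*m + 3) = -3*(3 - 2*a*m) = -9 + 6*a*m)
(-b(0, 1))**3/45847 = (-(-9 + 6*1*0))**3/45847 = (-(-9 + 0))**3*(1/45847) = (-1*(-9))**3*(1/45847) = 9**3*(1/45847) = 729*(1/45847) = 729/45847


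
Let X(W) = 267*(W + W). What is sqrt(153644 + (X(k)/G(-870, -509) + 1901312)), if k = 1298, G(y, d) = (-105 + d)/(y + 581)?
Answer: sqrt(224425923262)/307 ≈ 1543.1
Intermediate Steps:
G(y, d) = (-105 + d)/(581 + y)
X(W) = 534*W (X(W) = 267*(2*W) = 534*W)
sqrt(153644 + (X(k)/G(-870, -509) + 1901312)) = sqrt(153644 + ((534*1298)/(((-105 - 509)/(581 - 870))) + 1901312)) = sqrt(153644 + (693132/((-614/(-289))) + 1901312)) = sqrt(153644 + (693132/((-1/289*(-614))) + 1901312)) = sqrt(153644 + (693132/(614/289) + 1901312)) = sqrt(153644 + (693132*(289/614) + 1901312)) = sqrt(153644 + (100157574/307 + 1901312)) = sqrt(153644 + 683860358/307) = sqrt(731029066/307) = sqrt(224425923262)/307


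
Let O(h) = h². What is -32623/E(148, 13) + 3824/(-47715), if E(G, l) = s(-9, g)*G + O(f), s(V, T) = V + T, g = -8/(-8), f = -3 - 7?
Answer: 1552461229/51723060 ≈ 30.015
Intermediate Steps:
f = -10
g = 1 (g = -8*(-⅛) = 1)
s(V, T) = T + V
E(G, l) = 100 - 8*G (E(G, l) = (1 - 9)*G + (-10)² = -8*G + 100 = 100 - 8*G)
-32623/E(148, 13) + 3824/(-47715) = -32623/(100 - 8*148) + 3824/(-47715) = -32623/(100 - 1184) + 3824*(-1/47715) = -32623/(-1084) - 3824/47715 = -32623*(-1/1084) - 3824/47715 = 32623/1084 - 3824/47715 = 1552461229/51723060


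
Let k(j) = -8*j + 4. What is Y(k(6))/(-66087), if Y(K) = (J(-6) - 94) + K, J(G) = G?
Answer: 16/7343 ≈ 0.0021789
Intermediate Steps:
k(j) = 4 - 8*j
Y(K) = -100 + K (Y(K) = (-6 - 94) + K = -100 + K)
Y(k(6))/(-66087) = (-100 + (4 - 8*6))/(-66087) = (-100 + (4 - 48))*(-1/66087) = (-100 - 44)*(-1/66087) = -144*(-1/66087) = 16/7343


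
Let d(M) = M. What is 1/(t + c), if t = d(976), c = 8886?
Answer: 1/9862 ≈ 0.00010140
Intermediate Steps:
t = 976
1/(t + c) = 1/(976 + 8886) = 1/9862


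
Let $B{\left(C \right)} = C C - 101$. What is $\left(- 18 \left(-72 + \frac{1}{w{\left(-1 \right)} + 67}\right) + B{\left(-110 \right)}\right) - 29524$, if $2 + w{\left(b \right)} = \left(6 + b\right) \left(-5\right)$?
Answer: $- \frac{324589}{20} \approx -16229.0$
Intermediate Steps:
$B{\left(C \right)} = -101 + C^{2}$ ($B{\left(C \right)} = C^{2} - 101 = -101 + C^{2}$)
$w{\left(b \right)} = -32 - 5 b$ ($w{\left(b \right)} = -2 + \left(6 + b\right) \left(-5\right) = -2 - \left(30 + 5 b\right) = -32 - 5 b$)
$\left(- 18 \left(-72 + \frac{1}{w{\left(-1 \right)} + 67}\right) + B{\left(-110 \right)}\right) - 29524 = \left(- 18 \left(-72 + \frac{1}{\left(-32 - -5\right) + 67}\right) - \left(101 - \left(-110\right)^{2}\right)\right) - 29524 = \left(- 18 \left(-72 + \frac{1}{\left(-32 + 5\right) + 67}\right) + \left(-101 + 12100\right)\right) - 29524 = \left(- 18 \left(-72 + \frac{1}{-27 + 67}\right) + 11999\right) - 29524 = \left(- 18 \left(-72 + \frac{1}{40}\right) + 11999\right) - 29524 = \left(\left(-18\right) \left(- \frac{2879}{40}\right) + 11999\right) - 29524 = \left(\frac{25911}{20} + 11999\right) - 29524 = \frac{265891}{20} - 29524 = - \frac{324589}{20}$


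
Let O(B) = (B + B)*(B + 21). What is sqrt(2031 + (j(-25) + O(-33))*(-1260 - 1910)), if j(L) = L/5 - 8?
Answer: I*sqrt(2467399) ≈ 1570.8*I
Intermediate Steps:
O(B) = 2*B*(21 + B) (O(B) = (2*B)*(21 + B) = 2*B*(21 + B))
j(L) = -8 + L/5 (j(L) = L*(1/5) - 8 = L/5 - 8 = -8 + L/5)
sqrt(2031 + (j(-25) + O(-33))*(-1260 - 1910)) = sqrt(2031 + ((-8 + (1/5)*(-25)) + 2*(-33)*(21 - 33))*(-1260 - 1910)) = sqrt(2031 + ((-8 - 5) + 2*(-33)*(-12))*(-3170)) = sqrt(2031 + (-13 + 792)*(-3170)) = sqrt(2031 + 779*(-3170)) = sqrt(2031 - 2469430) = sqrt(-2467399) = I*sqrt(2467399)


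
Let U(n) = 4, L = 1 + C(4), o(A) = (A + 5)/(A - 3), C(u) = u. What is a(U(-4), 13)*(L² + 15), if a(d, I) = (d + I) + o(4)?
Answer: 1040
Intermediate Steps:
o(A) = (5 + A)/(-3 + A)
L = 5 (L = 1 + 4 = 5)
a(d, I) = 9 + I + d (a(d, I) = (d + I) + (5 + 4)/(-3 + 4) = (I + d) + 9/1 = (I + d) + 1*9 = (I + d) + 9 = 9 + I + d)
a(U(-4), 13)*(L² + 15) = (9 + 13 + 4)*(5² + 15) = 26*(25 + 15) = 26*40 = 1040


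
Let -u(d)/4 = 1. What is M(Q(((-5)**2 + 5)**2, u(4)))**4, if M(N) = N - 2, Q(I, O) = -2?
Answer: 256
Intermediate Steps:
u(d) = -4 (u(d) = -4*1 = -4)
M(N) = -2 + N
M(Q(((-5)**2 + 5)**2, u(4)))**4 = (-2 - 2)**4 = (-4)**4 = 256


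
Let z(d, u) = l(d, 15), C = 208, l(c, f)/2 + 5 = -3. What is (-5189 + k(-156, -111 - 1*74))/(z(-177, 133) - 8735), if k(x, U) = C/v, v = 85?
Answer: 440857/743835 ≈ 0.59268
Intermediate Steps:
l(c, f) = -16 (l(c, f) = -10 + 2*(-3) = -10 - 6 = -16)
z(d, u) = -16
k(x, U) = 208/85
(-5189 + k(-156, -111 - 1*74))/(z(-177, 133) - 8735) = (-5189 + 208/85)/(-16 - 8735) = -440857/85/(-8751) = -440857/85*(-1/8751) = 440857/743835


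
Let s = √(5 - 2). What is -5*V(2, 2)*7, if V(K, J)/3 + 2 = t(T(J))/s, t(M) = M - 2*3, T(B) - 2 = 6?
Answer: 210 - 70*√3 ≈ 88.756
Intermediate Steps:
T(B) = 8 (T(B) = 2 + 6 = 8)
t(M) = -6 + M (t(M) = M - 6 = -6 + M)
s = √3 ≈ 1.7320
V(K, J) = -6 + 2*√3 (V(K, J) = -6 + 3*((-6 + 8)/(√3)) = -6 + 3*(2*(√3/3)) = -6 + 3*(2*√3/3) = -6 + 2*√3)
-5*V(2, 2)*7 = -5*(-6 + 2*√3)*7 = (30 - 10*√3)*7 = 210 - 70*√3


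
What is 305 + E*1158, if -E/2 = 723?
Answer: -1674163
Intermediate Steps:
E = -1446 (E = -2*723 = -1446)
305 + E*1158 = 305 - 1446*1158 = 305 - 1674468 = -1674163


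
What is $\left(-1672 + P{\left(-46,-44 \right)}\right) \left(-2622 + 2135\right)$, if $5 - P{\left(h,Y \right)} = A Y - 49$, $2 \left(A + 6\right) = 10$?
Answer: $809394$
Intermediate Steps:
$A = -1$ ($A = -6 + \frac{1}{2} \cdot 10 = -6 + 5 = -1$)
$P{\left(h,Y \right)} = 54 + Y$ ($P{\left(h,Y \right)} = 5 - \left(- Y - 49\right) = 5 - \left(-49 - Y\right) = 5 + \left(49 + Y\right) = 54 + Y$)
$\left(-1672 + P{\left(-46,-44 \right)}\right) \left(-2622 + 2135\right) = \left(-1672 + \left(54 - 44\right)\right) \left(-2622 + 2135\right) = \left(-1672 + 10\right) \left(-487\right) = \left(-1662\right) \left(-487\right) = 809394$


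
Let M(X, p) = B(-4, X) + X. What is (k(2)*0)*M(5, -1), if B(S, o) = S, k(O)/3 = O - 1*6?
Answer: 0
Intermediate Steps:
k(O) = -18 + 3*O (k(O) = 3*(O - 1*6) = 3*(O - 6) = 3*(-6 + O) = -18 + 3*O)
M(X, p) = -4 + X
(k(2)*0)*M(5, -1) = ((-18 + 3*2)*0)*(-4 + 5) = ((-18 + 6)*0)*1 = -12*0*1 = 0*1 = 0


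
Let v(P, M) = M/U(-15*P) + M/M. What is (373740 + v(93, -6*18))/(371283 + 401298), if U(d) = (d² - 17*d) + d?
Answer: 81739025393/168967327605 ≈ 0.48376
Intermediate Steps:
U(d) = d² - 16*d
v(P, M) = 1 - M/(15*P*(-16 - 15*P)) (v(P, M) = M/(((-15*P)*(-16 - 15*P))) + M/M = M/((-15*P*(-16 - 15*P))) + 1 = M*(-1/(15*P*(-16 - 15*P))) + 1 = -M/(15*P*(-16 - 15*P)) + 1 = 1 - M/(15*P*(-16 - 15*P)))
(373740 + v(93, -6*18))/(371283 + 401298) = (373740 + ((-6*18)/15 + 93*(16 + 15*93))/(93*(16 + 15*93)))/(371283 + 401298) = (373740 + ((1/15)*(-108) + 93*(16 + 1395))/(93*(16 + 1395)))/772581 = (373740 + (1/93)*(-36/5 + 93*1411)/1411)*(1/772581) = (373740 + (1/93)*(1/1411)*(-36/5 + 131223))*(1/772581) = (373740 + (1/93)*(1/1411)*(656079/5))*(1/772581) = (373740 + 218693/218705)*(1/772581) = (81739025393/218705)*(1/772581) = 81739025393/168967327605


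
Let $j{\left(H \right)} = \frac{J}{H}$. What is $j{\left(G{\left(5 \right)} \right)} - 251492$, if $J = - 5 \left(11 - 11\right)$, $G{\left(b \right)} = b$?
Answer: $-251492$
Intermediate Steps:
$J = 0$ ($J = \left(-5\right) 0 = 0$)
$j{\left(H \right)} = 0$ ($j{\left(H \right)} = \frac{0}{H} = 0$)
$j{\left(G{\left(5 \right)} \right)} - 251492 = 0 - 251492 = -251492$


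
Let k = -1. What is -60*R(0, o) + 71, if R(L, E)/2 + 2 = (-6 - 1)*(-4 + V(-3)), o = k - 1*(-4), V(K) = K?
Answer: -5569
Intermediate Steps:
o = 3 (o = -1 - 1*(-4) = -1 + 4 = 3)
R(L, E) = 94 (R(L, E) = -4 + 2*((-6 - 1)*(-4 - 3)) = -4 + 2*(-7*(-7)) = -4 + 2*49 = -4 + 98 = 94)
-60*R(0, o) + 71 = -60*94 + 71 = -5640 + 71 = -5569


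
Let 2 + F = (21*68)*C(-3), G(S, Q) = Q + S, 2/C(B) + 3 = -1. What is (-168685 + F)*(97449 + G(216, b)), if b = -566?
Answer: -16448667699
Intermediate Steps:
C(B) = -1/2 (C(B) = 2/(-3 - 1) = 2/(-4) = 2*(-1/4) = -1/2)
F = -716 (F = -2 + (21*68)*(-1/2) = -2 + 1428*(-1/2) = -2 - 714 = -716)
(-168685 + F)*(97449 + G(216, b)) = (-168685 - 716)*(97449 + (-566 + 216)) = -169401*(97449 - 350) = -169401*97099 = -16448667699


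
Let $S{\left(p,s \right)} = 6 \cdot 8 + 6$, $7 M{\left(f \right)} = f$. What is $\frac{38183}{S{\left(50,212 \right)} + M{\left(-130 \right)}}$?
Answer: $\frac{267281}{248} \approx 1077.7$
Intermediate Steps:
$M{\left(f \right)} = \frac{f}{7}$
$S{\left(p,s \right)} = 54$ ($S{\left(p,s \right)} = 48 + 6 = 54$)
$\frac{38183}{S{\left(50,212 \right)} + M{\left(-130 \right)}} = \frac{38183}{54 + \frac{1}{7} \left(-130\right)} = \frac{38183}{54 - \frac{130}{7}} = \frac{38183}{\frac{248}{7}} = 38183 \cdot \frac{7}{248} = \frac{267281}{248}$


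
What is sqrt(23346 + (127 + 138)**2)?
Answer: sqrt(93571) ≈ 305.89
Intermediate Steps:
sqrt(23346 + (127 + 138)**2) = sqrt(23346 + 265**2) = sqrt(23346 + 70225) = sqrt(93571)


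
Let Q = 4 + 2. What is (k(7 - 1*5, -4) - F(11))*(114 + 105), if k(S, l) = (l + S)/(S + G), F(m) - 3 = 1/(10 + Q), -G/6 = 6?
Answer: -178923/272 ≈ -657.80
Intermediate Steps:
G = -36 (G = -6*6 = -36)
Q = 6
F(m) = 49/16 (F(m) = 3 + 1/(10 + 6) = 3 + 1/16 = 49/16)
k(S, l) = (S + l)/(-36 + S) (k(S, l) = (l + S)/(S - 36) = (S + l)/(-36 + S))
(k(7 - 1*5, -4) - F(11))*(114 + 105) = (((7 - 1*5) - 4)/(-36 + (7 - 1*5)) - 1*49/16)*(114 + 105) = (((7 - 5) - 4)/(-36 + (7 - 5)) - 49/16)*219 = ((2 - 4)/(-36 + 2) - 49/16)*219 = (-2/(-34) - 49/16)*219 = (-1/34*(-2) - 49/16)*219 = (1/17 - 49/16)*219 = -817/272*219 = -178923/272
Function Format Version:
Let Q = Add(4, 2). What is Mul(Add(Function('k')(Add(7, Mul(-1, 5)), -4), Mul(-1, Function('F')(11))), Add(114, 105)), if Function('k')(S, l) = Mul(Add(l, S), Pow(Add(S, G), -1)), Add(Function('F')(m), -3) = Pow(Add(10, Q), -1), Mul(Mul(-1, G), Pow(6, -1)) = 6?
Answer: Rational(-178923, 272) ≈ -657.80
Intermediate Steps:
G = -36 (G = Mul(-6, 6) = -36)
Q = 6
Function('F')(m) = Rational(49, 16) (Function('F')(m) = Add(3, Pow(Add(10, 6), -1)) = Add(3, Pow(16, -1)) = Add(3, Rational(1, 16)) = Rational(49, 16))
Function('k')(S, l) = Mul(Pow(Add(-36, S), -1), Add(S, l)) (Function('k')(S, l) = Mul(Add(l, S), Pow(Add(S, -36), -1)) = Mul(Add(S, l), Pow(Add(-36, S), -1)) = Mul(Pow(Add(-36, S), -1), Add(S, l)))
Mul(Add(Function('k')(Add(7, Mul(-1, 5)), -4), Mul(-1, Function('F')(11))), Add(114, 105)) = Mul(Add(Mul(Pow(Add(-36, Add(7, Mul(-1, 5))), -1), Add(Add(7, Mul(-1, 5)), -4)), Mul(-1, Rational(49, 16))), Add(114, 105)) = Mul(Add(Mul(Pow(Add(-36, Add(7, -5)), -1), Add(Add(7, -5), -4)), Rational(-49, 16)), 219) = Mul(Add(Mul(Pow(Add(-36, 2), -1), Add(2, -4)), Rational(-49, 16)), 219) = Mul(Add(Mul(Pow(-34, -1), -2), Rational(-49, 16)), 219) = Mul(Add(Mul(Rational(-1, 34), -2), Rational(-49, 16)), 219) = Mul(Add(Rational(1, 17), Rational(-49, 16)), 219) = Mul(Rational(-817, 272), 219) = Rational(-178923, 272)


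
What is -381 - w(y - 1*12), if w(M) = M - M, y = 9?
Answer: -381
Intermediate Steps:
w(M) = 0
-381 - w(y - 1*12) = -381 - 1*0 = -381 + 0 = -381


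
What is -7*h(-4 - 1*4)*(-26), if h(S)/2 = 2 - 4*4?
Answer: -5096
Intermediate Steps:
h(S) = -28 (h(S) = 2*(2 - 4*4) = 2*(2 - 16) = 2*(-14) = -28)
-7*h(-4 - 1*4)*(-26) = -7*(-28)*(-26) = 196*(-26) = -5096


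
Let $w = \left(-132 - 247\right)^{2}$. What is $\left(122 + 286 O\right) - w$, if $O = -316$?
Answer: $-233895$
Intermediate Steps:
$w = 143641$ ($w = \left(-379\right)^{2} = 143641$)
$\left(122 + 286 O\right) - w = \left(122 + 286 \left(-316\right)\right) - 143641 = \left(122 - 90376\right) - 143641 = -90254 - 143641 = -233895$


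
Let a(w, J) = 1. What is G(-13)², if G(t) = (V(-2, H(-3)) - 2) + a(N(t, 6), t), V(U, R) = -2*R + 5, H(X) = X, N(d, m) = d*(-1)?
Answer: 100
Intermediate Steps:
N(d, m) = -d
V(U, R) = 5 - 2*R
G(t) = 10 (G(t) = ((5 - 2*(-3)) - 2) + 1 = ((5 + 6) - 2) + 1 = (11 - 2) + 1 = 9 + 1 = 10)
G(-13)² = 10² = 100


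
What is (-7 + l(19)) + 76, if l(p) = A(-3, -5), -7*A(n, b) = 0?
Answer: 69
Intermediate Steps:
A(n, b) = 0 (A(n, b) = -1/7*0 = 0)
l(p) = 0
(-7 + l(19)) + 76 = (-7 + 0) + 76 = -7 + 76 = 69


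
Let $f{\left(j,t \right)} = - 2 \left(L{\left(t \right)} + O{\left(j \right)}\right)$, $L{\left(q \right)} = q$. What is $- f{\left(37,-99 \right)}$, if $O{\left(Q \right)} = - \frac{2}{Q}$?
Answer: $- \frac{7330}{37} \approx -198.11$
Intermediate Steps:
$f{\left(j,t \right)} = - 2 t + \frac{4}{j}$ ($f{\left(j,t \right)} = - 2 \left(t - \frac{2}{j}\right) = - 2 t + \frac{4}{j}$)
$- f{\left(37,-99 \right)} = - (\left(-2\right) \left(-99\right) + \frac{4}{37}) = - (198 + 4 \cdot \frac{1}{37}) = - (198 + \frac{4}{37}) = \left(-1\right) \frac{7330}{37} = - \frac{7330}{37}$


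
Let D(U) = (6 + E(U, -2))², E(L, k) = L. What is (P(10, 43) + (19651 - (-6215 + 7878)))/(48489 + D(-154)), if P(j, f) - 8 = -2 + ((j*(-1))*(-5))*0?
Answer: 17994/70393 ≈ 0.25562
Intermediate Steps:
D(U) = (6 + U)²
P(j, f) = 6 (P(j, f) = 8 + (-2 + ((j*(-1))*(-5))*0) = 8 + (-2 + (-j*(-5))*0) = 8 + (-2 + (5*j)*0) = 8 + (-2 + 0) = 8 - 2 = 6)
(P(10, 43) + (19651 - (-6215 + 7878)))/(48489 + D(-154)) = (6 + (19651 - (-6215 + 7878)))/(48489 + (6 - 154)²) = (6 + (19651 - 1*1663))/(48489 + (-148)²) = (6 + (19651 - 1663))/(48489 + 21904) = (6 + 17988)/70393 = 17994*(1/70393) = 17994/70393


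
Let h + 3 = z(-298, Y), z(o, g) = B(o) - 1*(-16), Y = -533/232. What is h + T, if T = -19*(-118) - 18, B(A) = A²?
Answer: 91041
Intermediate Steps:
Y = -533/232 (Y = -533*1/232 = -533/232 ≈ -2.2974)
z(o, g) = 16 + o² (z(o, g) = o² - 1*(-16) = o² + 16 = 16 + o²)
h = 88817 (h = -3 + (16 + (-298)²) = -3 + (16 + 88804) = -3 + 88820 = 88817)
T = 2224 (T = 2242 - 18 = 2224)
h + T = 88817 + 2224 = 91041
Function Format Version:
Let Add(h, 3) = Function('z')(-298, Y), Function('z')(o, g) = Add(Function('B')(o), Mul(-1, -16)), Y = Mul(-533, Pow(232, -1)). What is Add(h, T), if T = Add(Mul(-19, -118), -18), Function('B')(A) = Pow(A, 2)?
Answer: 91041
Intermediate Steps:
Y = Rational(-533, 232) (Y = Mul(-533, Rational(1, 232)) = Rational(-533, 232) ≈ -2.2974)
Function('z')(o, g) = Add(16, Pow(o, 2)) (Function('z')(o, g) = Add(Pow(o, 2), Mul(-1, -16)) = Add(Pow(o, 2), 16) = Add(16, Pow(o, 2)))
h = 88817 (h = Add(-3, Add(16, Pow(-298, 2))) = Add(-3, Add(16, 88804)) = Add(-3, 88820) = 88817)
T = 2224 (T = Add(2242, -18) = 2224)
Add(h, T) = Add(88817, 2224) = 91041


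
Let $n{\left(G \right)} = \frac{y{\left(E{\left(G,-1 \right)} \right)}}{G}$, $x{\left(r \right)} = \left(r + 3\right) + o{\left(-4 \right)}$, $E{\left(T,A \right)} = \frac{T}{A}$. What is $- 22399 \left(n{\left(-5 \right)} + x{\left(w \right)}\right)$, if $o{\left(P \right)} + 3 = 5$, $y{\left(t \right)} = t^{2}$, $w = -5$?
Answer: $111995$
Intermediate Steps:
$o{\left(P \right)} = 2$ ($o{\left(P \right)} = -3 + 5 = 2$)
$x{\left(r \right)} = 5 + r$ ($x{\left(r \right)} = \left(r + 3\right) + 2 = \left(3 + r\right) + 2 = 5 + r$)
$n{\left(G \right)} = G$ ($n{\left(G \right)} = \frac{\left(\frac{G}{-1}\right)^{2}}{G} = \frac{\left(G \left(-1\right)\right)^{2}}{G} = \frac{\left(- G\right)^{2}}{G} = \frac{G^{2}}{G} = G$)
$- 22399 \left(n{\left(-5 \right)} + x{\left(w \right)}\right) = - 22399 \left(-5 + \left(5 - 5\right)\right) = - 22399 \left(-5 + 0\right) = \left(-22399\right) \left(-5\right) = 111995$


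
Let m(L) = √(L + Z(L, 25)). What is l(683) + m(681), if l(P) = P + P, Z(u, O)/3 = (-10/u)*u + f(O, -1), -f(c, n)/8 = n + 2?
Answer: 1366 + √627 ≈ 1391.0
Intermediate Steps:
f(c, n) = -16 - 8*n (f(c, n) = -8*(n + 2) = -8*(2 + n) = -16 - 8*n)
Z(u, O) = -54 (Z(u, O) = 3*((-10/u)*u + (-16 - 8*(-1))) = 3*(-10 + (-16 + 8)) = 3*(-10 - 8) = 3*(-18) = -54)
l(P) = 2*P
m(L) = √(-54 + L) (m(L) = √(L - 54) = √(-54 + L))
l(683) + m(681) = 2*683 + √(-54 + 681) = 1366 + √627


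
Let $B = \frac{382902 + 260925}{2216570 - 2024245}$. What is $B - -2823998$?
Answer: $\frac{543126059177}{192325} \approx 2.824 \cdot 10^{6}$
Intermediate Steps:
$B = \frac{643827}{192325} \approx 3.3476$
$B - -2823998 = \frac{643827}{192325} - -2823998 = \frac{643827}{192325} + 2823998 = \frac{543126059177}{192325}$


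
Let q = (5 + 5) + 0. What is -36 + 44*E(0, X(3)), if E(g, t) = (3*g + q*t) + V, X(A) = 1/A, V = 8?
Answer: 1388/3 ≈ 462.67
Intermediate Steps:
q = 10 (q = 10 + 0 = 10)
E(g, t) = 8 + 3*g + 10*t (E(g, t) = (3*g + 10*t) + 8 = 8 + 3*g + 10*t)
-36 + 44*E(0, X(3)) = -36 + 44*(8 + 3*0 + 10/3) = -36 + 44*(8 + 0 + 10*(1/3)) = -36 + 44*(8 + 0 + 10/3) = -36 + 44*(34/3) = -36 + 1496/3 = 1388/3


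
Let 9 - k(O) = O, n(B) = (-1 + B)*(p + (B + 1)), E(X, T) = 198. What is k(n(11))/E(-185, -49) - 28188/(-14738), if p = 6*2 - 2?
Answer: 1235753/1459062 ≈ 0.84695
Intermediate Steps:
p = 10 (p = 12 - 2 = 10)
n(B) = (-1 + B)*(11 + B) (n(B) = (-1 + B)*(10 + (B + 1)) = (-1 + B)*(10 + (1 + B)) = (-1 + B)*(11 + B))
k(O) = 9 - O
k(n(11))/E(-185, -49) - 28188/(-14738) = (9 - (-11 + 11² + 10*11))/198 - 28188/(-14738) = (9 - (-11 + 121 + 110))*(1/198) - 28188*(-1/14738) = (9 - 1*220)*(1/198) + 14094/7369 = (9 - 220)*(1/198) + 14094/7369 = -211*1/198 + 14094/7369 = -211/198 + 14094/7369 = 1235753/1459062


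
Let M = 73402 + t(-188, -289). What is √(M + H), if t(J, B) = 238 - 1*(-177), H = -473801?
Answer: 4*I*√24999 ≈ 632.44*I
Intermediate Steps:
t(J, B) = 415 (t(J, B) = 238 + 177 = 415)
M = 73817 (M = 73402 + 415 = 73817)
√(M + H) = √(73817 - 473801) = √(-399984) = 4*I*√24999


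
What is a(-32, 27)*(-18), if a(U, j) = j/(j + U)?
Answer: 486/5 ≈ 97.200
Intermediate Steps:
a(U, j) = j/(U + j)
a(-32, 27)*(-18) = (27/(-32 + 27))*(-18) = (27/(-5))*(-18) = (27*(-⅕))*(-18) = -27/5*(-18) = 486/5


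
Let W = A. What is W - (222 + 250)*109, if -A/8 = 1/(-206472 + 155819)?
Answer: -2605995536/50653 ≈ -51448.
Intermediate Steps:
A = 8/50653 (A = -8/(-206472 + 155819) = -8/(-50653) = -8*(-1/50653) = 8/50653 ≈ 0.00015794)
W = 8/50653 ≈ 0.00015794
W - (222 + 250)*109 = 8/50653 - (222 + 250)*109 = 8/50653 - 472*109 = 8/50653 - 1*51448 = 8/50653 - 51448 = -2605995536/50653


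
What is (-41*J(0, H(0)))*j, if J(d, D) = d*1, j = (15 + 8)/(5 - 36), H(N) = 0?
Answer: 0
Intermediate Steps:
j = -23/31 (j = 23/(-31) = 23*(-1/31) = -23/31 ≈ -0.74194)
J(d, D) = d
(-41*J(0, H(0)))*j = -41*0*(-23/31) = 0*(-23/31) = 0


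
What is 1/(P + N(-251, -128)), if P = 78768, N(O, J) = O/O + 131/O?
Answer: 251/19770888 ≈ 1.2695e-5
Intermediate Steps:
N(O, J) = 1 + 131/O
1/(P + N(-251, -128)) = 1/(78768 + (131 - 251)/(-251)) = 1/(78768 - 1/251*(-120)) = 1/(78768 + 120/251) = 1/(19770888/251) = 251/19770888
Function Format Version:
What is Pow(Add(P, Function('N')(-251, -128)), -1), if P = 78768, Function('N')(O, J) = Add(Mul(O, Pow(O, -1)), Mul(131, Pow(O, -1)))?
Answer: Rational(251, 19770888) ≈ 1.2695e-5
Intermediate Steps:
Function('N')(O, J) = Add(1, Mul(131, Pow(O, -1)))
Pow(Add(P, Function('N')(-251, -128)), -1) = Pow(Add(78768, Mul(Pow(-251, -1), Add(131, -251))), -1) = Pow(Add(78768, Mul(Rational(-1, 251), -120)), -1) = Pow(Add(78768, Rational(120, 251)), -1) = Pow(Rational(19770888, 251), -1) = Rational(251, 19770888)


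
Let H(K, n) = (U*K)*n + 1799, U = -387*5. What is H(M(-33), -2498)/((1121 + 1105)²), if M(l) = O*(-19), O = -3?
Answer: 275518709/4955076 ≈ 55.603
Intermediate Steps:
U = -1935
M(l) = 57 (M(l) = -3*(-19) = 57)
H(K, n) = 1799 - 1935*K*n (H(K, n) = (-1935*K)*n + 1799 = -1935*K*n + 1799 = 1799 - 1935*K*n)
H(M(-33), -2498)/((1121 + 1105)²) = (1799 - 1935*57*(-2498))/((1121 + 1105)²) = (1799 + 275516910)/(2226²) = 275518709/4955076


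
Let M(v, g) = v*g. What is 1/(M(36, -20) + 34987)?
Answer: 1/34267 ≈ 2.9183e-5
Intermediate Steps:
M(v, g) = g*v
1/(M(36, -20) + 34987) = 1/(-20*36 + 34987) = 1/(-720 + 34987) = 1/34267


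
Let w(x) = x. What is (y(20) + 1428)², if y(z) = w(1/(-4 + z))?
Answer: 522076801/256 ≈ 2.0394e+6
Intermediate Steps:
y(z) = 1/(-4 + z)
(y(20) + 1428)² = (1/(-4 + 20) + 1428)² = (1/16 + 1428)² = (22849/16)² = 522076801/256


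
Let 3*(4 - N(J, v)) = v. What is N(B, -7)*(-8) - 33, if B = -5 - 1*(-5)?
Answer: -251/3 ≈ -83.667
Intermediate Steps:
B = 0 (B = -5 + 5 = 0)
N(J, v) = 4 - v/3
N(B, -7)*(-8) - 33 = (4 - ⅓*(-7))*(-8) - 33 = (4 + 7/3)*(-8) - 33 = (19/3)*(-8) - 33 = -152/3 - 33 = -251/3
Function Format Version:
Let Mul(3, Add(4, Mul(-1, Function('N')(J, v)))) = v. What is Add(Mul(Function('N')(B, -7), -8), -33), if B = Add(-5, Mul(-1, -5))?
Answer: Rational(-251, 3) ≈ -83.667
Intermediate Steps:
B = 0 (B = Add(-5, 5) = 0)
Function('N')(J, v) = Add(4, Mul(Rational(-1, 3), v))
Add(Mul(Function('N')(B, -7), -8), -33) = Add(Mul(Add(4, Mul(Rational(-1, 3), -7)), -8), -33) = Add(Mul(Add(4, Rational(7, 3)), -8), -33) = Add(Mul(Rational(19, 3), -8), -33) = Add(Rational(-152, 3), -33) = Rational(-251, 3)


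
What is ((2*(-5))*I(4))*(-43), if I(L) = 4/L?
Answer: 430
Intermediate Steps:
((2*(-5))*I(4))*(-43) = ((2*(-5))*(4/4))*(-43) = -40/4*(-43) = -10*1*(-43) = -10*(-43) = 430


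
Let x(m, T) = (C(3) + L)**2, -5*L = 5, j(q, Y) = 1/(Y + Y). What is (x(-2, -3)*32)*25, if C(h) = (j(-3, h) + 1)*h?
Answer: 5000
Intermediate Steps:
j(q, Y) = 1/(2*Y)
C(h) = h*(1 + 1/(2*h)) (C(h) = (1/(2*h) + 1)*h = (1 + 1/(2*h))*h = h*(1 + 1/(2*h)))
L = -1 (L = -1/5*5 = -1)
x(m, T) = 25/4 (x(m, T) = ((1/2 + 3) - 1)**2 = (7/2 - 1)**2 = (5/2)**2 = 25/4)
(x(-2, -3)*32)*25 = ((25/4)*32)*25 = 200*25 = 5000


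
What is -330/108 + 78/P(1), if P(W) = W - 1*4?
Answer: -523/18 ≈ -29.056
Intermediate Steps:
P(W) = -4 + W (P(W) = W - 4 = -4 + W)
-330/108 + 78/P(1) = -330/108 + 78/(-4 + 1) = -330*1/108 + 78/(-3) = -55/18 + 78*(-⅓) = -55/18 - 26 = -523/18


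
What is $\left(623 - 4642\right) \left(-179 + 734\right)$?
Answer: $-2230545$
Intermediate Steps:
$\left(623 - 4642\right) \left(-179 + 734\right) = \left(-4019\right) 555 = -2230545$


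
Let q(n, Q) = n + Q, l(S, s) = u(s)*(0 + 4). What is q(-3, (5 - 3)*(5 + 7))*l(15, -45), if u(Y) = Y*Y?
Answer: 170100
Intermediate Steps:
u(Y) = Y²
l(S, s) = 4*s² (l(S, s) = s²*(0 + 4) = s²*4 = 4*s²)
q(n, Q) = Q + n
q(-3, (5 - 3)*(5 + 7))*l(15, -45) = ((5 - 3)*(5 + 7) - 3)*(4*(-45)²) = (2*12 - 3)*(4*2025) = (24 - 3)*8100 = 21*8100 = 170100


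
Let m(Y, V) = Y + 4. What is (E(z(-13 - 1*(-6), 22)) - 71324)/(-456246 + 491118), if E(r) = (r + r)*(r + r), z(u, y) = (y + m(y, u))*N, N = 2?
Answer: -8615/8718 ≈ -0.98818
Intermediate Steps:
m(Y, V) = 4 + Y
z(u, y) = 8 + 4*y (z(u, y) = (y + (4 + y))*2 = (4 + 2*y)*2 = 8 + 4*y)
E(r) = 4*r² (E(r) = (2*r)*(2*r) = 4*r²)
(E(z(-13 - 1*(-6), 22)) - 71324)/(-456246 + 491118) = (4*(8 + 4*22)² - 71324)/(-456246 + 491118) = (4*(8 + 88)² - 71324)/34872 = (4*96² - 71324)*(1/34872) = (4*9216 - 71324)*(1/34872) = (36864 - 71324)*(1/34872) = -34460*1/34872 = -8615/8718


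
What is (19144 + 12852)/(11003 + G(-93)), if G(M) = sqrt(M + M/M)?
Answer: 352051988/121066101 - 63992*I*sqrt(23)/121066101 ≈ 2.9079 - 0.0025349*I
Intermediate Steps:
G(M) = sqrt(1 + M) (G(M) = sqrt(M + 1) = sqrt(1 + M))
(19144 + 12852)/(11003 + G(-93)) = (19144 + 12852)/(11003 + sqrt(1 - 93)) = 31996/(11003 + sqrt(-92)) = 31996/(11003 + 2*I*sqrt(23))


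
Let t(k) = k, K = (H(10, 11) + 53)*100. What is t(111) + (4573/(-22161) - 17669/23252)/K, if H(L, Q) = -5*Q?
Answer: 2287976398501/20611502880 ≈ 111.00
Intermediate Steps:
K = -200 (K = (-5*11 + 53)*100 = (-55 + 53)*100 = -2*100 = -200)
t(111) + (4573/(-22161) - 17669/23252)/K = 111 + (4573/(-22161) - 17669/23252)/(-200) = 111 + (4573*(-1/22161) - 17669*1/23252)*(-1/200) = 111 + (-4573/22161 - 17669/23252)*(-1/200) = 111 - 497894105/515287572*(-1/200) = 111 + 99578821/20611502880 = 2287976398501/20611502880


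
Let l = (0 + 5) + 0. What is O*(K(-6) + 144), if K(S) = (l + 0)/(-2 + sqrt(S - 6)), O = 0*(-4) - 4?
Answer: -1147/2 + 5*I*sqrt(3)/2 ≈ -573.5 + 4.3301*I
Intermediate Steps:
l = 5 (l = 5 + 0 = 5)
O = -4 (O = 0 - 4 = -4)
K(S) = 5/(-2 + sqrt(-6 + S)) (K(S) = (5 + 0)/(-2 + sqrt(S - 6)) = 5/(-2 + sqrt(-6 + S)))
O*(K(-6) + 144) = -4*(5/(-2 + sqrt(-6 - 6)) + 144) = -4*(5/(-2 + sqrt(-12)) + 144) = -4*(5/(-2 + 2*I*sqrt(3)) + 144) = -4*(144 + 5/(-2 + 2*I*sqrt(3))) = -576 - 20/(-2 + 2*I*sqrt(3))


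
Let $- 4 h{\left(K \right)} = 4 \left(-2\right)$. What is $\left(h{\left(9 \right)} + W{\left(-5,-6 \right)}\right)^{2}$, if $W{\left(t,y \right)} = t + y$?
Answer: $81$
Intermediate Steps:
$h{\left(K \right)} = 2$ ($h{\left(K \right)} = - \frac{4 \left(-2\right)}{4} = \left(- \frac{1}{4}\right) \left(-8\right) = 2$)
$\left(h{\left(9 \right)} + W{\left(-5,-6 \right)}\right)^{2} = \left(2 - 11\right)^{2} = \left(-9\right)^{2} = 81$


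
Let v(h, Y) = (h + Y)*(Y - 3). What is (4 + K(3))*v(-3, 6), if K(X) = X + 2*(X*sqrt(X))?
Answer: 63 + 54*sqrt(3) ≈ 156.53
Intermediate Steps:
v(h, Y) = (-3 + Y)*(Y + h) (v(h, Y) = (Y + h)*(-3 + Y) = (-3 + Y)*(Y + h))
K(X) = X + 2*X**(3/2)
(4 + K(3))*v(-3, 6) = (4 + (3 + 2*3**(3/2)))*(6**2 - 3*6 - 3*(-3) + 6*(-3)) = (4 + (3 + 2*(3*sqrt(3))))*(36 - 18 + 9 - 18) = (4 + (3 + 6*sqrt(3)))*9 = (7 + 6*sqrt(3))*9 = 63 + 54*sqrt(3)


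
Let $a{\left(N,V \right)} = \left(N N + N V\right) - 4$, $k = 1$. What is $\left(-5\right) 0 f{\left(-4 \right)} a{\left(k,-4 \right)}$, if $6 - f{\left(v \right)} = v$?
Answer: $0$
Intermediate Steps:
$f{\left(v \right)} = 6 - v$
$a{\left(N,V \right)} = -4 + N^{2} + N V$ ($a{\left(N,V \right)} = \left(N^{2} + N V\right) - 4 = -4 + N^{2} + N V$)
$\left(-5\right) 0 f{\left(-4 \right)} a{\left(k,-4 \right)} = \left(-5\right) 0 \left(6 - -4\right) \left(-4 + 1^{2} + 1 \left(-4\right)\right) = 0 \left(6 + 4\right) \left(-4 + 1 - 4\right) = 0 \cdot 10 \left(-7\right) = 0 \left(-7\right) = 0$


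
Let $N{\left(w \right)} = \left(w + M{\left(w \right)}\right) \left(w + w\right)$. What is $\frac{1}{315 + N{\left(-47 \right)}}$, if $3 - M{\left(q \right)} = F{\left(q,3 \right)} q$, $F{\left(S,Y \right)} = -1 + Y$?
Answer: $- \frac{1}{4385} \approx -0.00022805$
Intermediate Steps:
$M{\left(q \right)} = 3 - 2 q$ ($M{\left(q \right)} = 3 - \left(-1 + 3\right) q = 3 - 2 q$)
$N{\left(w \right)} = 2 w \left(3 - w\right)$ ($N{\left(w \right)} = \left(w - \left(-3 + 2 w\right)\right) \left(w + w\right) = \left(3 - w\right) 2 w = 2 w \left(3 - w\right)$)
$\frac{1}{315 + N{\left(-47 \right)}} = \frac{1}{315 + 2 \left(-47\right) \left(3 - -47\right)} = \frac{1}{315 + 2 \left(-47\right) \left(3 + 47\right)} = \frac{1}{315 + 2 \left(-47\right) 50} = \frac{1}{315 - 4700} = \frac{1}{-4385} = - \frac{1}{4385}$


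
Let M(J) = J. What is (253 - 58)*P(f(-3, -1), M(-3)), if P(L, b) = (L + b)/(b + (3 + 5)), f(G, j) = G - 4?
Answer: -390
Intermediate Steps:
f(G, j) = -4 + G
P(L, b) = (L + b)/(8 + b) (P(L, b) = (L + b)/(b + 8) = (L + b)/(8 + b))
(253 - 58)*P(f(-3, -1), M(-3)) = (253 - 58)*(((-4 - 3) - 3)/(8 - 3)) = 195*((-7 - 3)/5) = 195*((⅕)*(-10)) = 195*(-2) = -390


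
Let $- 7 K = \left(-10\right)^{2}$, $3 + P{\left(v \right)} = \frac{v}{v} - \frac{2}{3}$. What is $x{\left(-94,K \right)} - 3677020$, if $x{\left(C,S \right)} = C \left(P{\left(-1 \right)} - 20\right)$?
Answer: $- \frac{11024668}{3} \approx -3.6749 \cdot 10^{6}$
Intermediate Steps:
$P{\left(v \right)} = - \frac{8}{3}$ ($P{\left(v \right)} = -3 + \left(\frac{v}{v} - \frac{2}{3}\right) = -3 + \left(1 - \frac{2}{3}\right) = -3 + \frac{1}{3} = - \frac{8}{3}$)
$K = - \frac{100}{7}$ ($K = - \frac{\left(-10\right)^{2}}{7} = \left(- \frac{1}{7}\right) 100 = - \frac{100}{7} \approx -14.286$)
$x{\left(C,S \right)} = - \frac{68 C}{3}$ ($x{\left(C,S \right)} = C \left(- \frac{8}{3} - 20\right) = C \left(- \frac{68}{3}\right) = - \frac{68 C}{3}$)
$x{\left(-94,K \right)} - 3677020 = \left(- \frac{68}{3}\right) \left(-94\right) - 3677020 = \frac{6392}{3} - 3677020 = - \frac{11024668}{3}$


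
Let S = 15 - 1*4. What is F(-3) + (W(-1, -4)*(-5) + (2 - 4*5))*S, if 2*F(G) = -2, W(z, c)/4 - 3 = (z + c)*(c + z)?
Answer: -6359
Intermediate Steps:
W(z, c) = 12 + 4*(c + z)**2 (W(z, c) = 12 + 4*((z + c)*(c + z)) = 12 + 4*((c + z)*(c + z)) = 12 + 4*(c + z)**2)
F(G) = -1 (F(G) = (1/2)*(-2) = -1)
S = 11 (S = 15 - 4 = 11)
F(-3) + (W(-1, -4)*(-5) + (2 - 4*5))*S = -1 + ((12 + 4*(-4 - 1)**2)*(-5) + (2 - 4*5))*11 = -1 + ((12 + 4*(-5)**2)*(-5) + (2 - 20))*11 = -1 + ((12 + 4*25)*(-5) - 18)*11 = -1 + ((12 + 100)*(-5) - 18)*11 = -1 + (112*(-5) - 18)*11 = -1 + (-560 - 18)*11 = -1 - 578*11 = -1 - 6358 = -6359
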